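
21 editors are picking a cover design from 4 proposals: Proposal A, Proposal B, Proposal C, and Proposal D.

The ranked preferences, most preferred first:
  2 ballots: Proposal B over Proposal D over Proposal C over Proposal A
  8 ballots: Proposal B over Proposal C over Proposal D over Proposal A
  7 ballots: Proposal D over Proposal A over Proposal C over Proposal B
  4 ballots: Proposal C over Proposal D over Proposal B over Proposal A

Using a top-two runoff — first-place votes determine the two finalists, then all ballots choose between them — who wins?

Round 1 first-place votes: Proposal A 0, Proposal B 10, Proposal C 4, Proposal D 7. Proposal B and Proposal D advance.
Runoff: Proposal B is ranked above Proposal D on 10 ballots, Proposal D above Proposal B on 11.

Proposal D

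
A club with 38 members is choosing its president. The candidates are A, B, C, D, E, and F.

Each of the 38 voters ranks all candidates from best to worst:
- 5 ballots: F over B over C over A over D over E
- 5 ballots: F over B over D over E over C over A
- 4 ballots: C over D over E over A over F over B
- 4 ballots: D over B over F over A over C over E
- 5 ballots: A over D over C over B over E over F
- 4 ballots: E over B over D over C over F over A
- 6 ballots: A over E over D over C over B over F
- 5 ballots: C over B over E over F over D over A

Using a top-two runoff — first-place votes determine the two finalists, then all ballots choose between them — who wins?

F

Round 1 first-place votes: A 11, B 0, C 9, D 4, E 4, F 10. A and F advance.
Runoff: A is ranked above F on 15 ballots, F above A on 23.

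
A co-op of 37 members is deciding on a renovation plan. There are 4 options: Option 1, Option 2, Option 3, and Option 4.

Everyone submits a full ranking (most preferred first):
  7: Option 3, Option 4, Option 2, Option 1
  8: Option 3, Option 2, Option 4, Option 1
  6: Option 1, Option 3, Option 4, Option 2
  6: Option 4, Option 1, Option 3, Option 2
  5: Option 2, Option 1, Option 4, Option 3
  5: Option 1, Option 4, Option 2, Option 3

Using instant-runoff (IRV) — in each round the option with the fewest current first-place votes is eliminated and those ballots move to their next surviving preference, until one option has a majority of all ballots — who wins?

Option 1

Round 1: Option 1 11, Option 2 5, Option 3 15, Option 4 6. Option 2 eliminated.
Round 2: Option 1 16, Option 3 15, Option 4 6. Option 4 eliminated.
Round 3: Option 1 22, Option 3 15. Option 1 has a majority (≥19).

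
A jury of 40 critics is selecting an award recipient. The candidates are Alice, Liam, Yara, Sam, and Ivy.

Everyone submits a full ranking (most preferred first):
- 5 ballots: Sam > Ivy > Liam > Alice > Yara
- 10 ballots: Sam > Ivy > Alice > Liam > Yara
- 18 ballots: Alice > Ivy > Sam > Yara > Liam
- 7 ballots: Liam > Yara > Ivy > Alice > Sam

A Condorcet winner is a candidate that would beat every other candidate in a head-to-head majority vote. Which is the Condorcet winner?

Ivy vs Alice: 22–18
Ivy vs Liam: 33–7
Ivy vs Yara: 33–7
Ivy vs Sam: 25–15
Ivy beats every other candidate.

Ivy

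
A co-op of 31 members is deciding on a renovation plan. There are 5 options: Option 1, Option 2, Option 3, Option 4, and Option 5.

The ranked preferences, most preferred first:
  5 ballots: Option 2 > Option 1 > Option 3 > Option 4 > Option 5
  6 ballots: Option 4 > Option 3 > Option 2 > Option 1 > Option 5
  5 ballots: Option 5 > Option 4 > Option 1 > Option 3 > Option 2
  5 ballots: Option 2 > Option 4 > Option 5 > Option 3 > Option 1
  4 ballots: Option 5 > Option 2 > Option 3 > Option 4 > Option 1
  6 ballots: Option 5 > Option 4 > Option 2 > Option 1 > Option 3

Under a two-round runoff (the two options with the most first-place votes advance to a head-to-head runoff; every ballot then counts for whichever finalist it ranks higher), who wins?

Round 1 first-place votes: Option 1 0, Option 2 10, Option 3 0, Option 4 6, Option 5 15. Option 5 and Option 2 advance.
Runoff: Option 5 is ranked above Option 2 on 15 ballots, Option 2 above Option 5 on 16.

Option 2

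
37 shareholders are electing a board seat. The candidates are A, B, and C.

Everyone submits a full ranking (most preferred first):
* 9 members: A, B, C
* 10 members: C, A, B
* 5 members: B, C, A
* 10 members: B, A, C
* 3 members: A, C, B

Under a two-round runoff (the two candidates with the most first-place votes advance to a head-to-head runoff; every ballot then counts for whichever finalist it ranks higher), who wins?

A

Round 1 first-place votes: A 12, B 15, C 10. B and A advance.
Runoff: B is ranked above A on 15 ballots, A above B on 22.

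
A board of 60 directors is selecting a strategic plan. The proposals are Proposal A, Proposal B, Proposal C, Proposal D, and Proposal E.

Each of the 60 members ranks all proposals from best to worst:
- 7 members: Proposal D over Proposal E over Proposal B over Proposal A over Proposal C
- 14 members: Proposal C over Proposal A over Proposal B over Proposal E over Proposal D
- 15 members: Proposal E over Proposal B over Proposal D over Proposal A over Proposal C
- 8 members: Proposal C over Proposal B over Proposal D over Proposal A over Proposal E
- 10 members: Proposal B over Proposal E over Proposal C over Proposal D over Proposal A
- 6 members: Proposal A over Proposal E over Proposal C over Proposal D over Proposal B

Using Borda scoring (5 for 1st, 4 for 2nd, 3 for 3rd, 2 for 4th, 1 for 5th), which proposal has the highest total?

Proposal B

Proposal A: 7×2 + 14×4 + 15×2 + 8×2 + 10×1 + 6×5 = 156
Proposal B: 7×3 + 14×3 + 15×4 + 8×4 + 10×5 + 6×1 = 211
Proposal C: 7×1 + 14×5 + 15×1 + 8×5 + 10×3 + 6×3 = 180
Proposal D: 7×5 + 14×1 + 15×3 + 8×3 + 10×2 + 6×2 = 150
Proposal E: 7×4 + 14×2 + 15×5 + 8×1 + 10×4 + 6×4 = 203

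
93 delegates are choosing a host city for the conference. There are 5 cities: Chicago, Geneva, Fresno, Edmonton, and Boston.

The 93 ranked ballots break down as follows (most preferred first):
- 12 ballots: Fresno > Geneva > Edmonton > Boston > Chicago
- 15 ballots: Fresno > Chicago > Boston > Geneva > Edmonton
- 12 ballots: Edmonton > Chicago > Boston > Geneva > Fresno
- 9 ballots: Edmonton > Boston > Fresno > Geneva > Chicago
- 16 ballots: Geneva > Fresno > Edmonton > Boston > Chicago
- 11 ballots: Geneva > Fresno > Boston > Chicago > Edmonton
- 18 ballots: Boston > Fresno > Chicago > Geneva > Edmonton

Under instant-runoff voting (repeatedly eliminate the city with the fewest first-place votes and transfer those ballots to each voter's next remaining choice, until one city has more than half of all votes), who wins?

Round 1: Chicago 0, Geneva 27, Fresno 27, Edmonton 21, Boston 18. Chicago eliminated.
Round 2: Geneva 27, Fresno 27, Edmonton 21, Boston 18. Boston eliminated.
Round 3: Geneva 27, Fresno 45, Edmonton 21. Edmonton eliminated.
Round 4: Geneva 39, Fresno 54. Fresno has a majority (≥47).

Fresno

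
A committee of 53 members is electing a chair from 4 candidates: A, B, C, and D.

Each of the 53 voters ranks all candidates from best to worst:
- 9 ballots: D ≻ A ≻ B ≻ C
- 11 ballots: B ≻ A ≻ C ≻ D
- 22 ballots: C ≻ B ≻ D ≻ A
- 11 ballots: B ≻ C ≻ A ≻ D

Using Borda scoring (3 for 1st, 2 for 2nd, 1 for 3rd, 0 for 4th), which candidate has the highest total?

A: 9×2 + 11×2 + 22×0 + 11×1 = 51
B: 9×1 + 11×3 + 22×2 + 11×3 = 119
C: 9×0 + 11×1 + 22×3 + 11×2 = 99
D: 9×3 + 11×0 + 22×1 + 11×0 = 49

B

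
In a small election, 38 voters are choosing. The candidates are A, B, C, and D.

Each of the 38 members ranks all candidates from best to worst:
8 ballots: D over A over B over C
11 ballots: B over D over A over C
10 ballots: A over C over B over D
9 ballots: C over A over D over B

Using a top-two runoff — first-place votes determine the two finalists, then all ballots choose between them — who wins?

Round 1 first-place votes: A 10, B 11, C 9, D 8. B and A advance.
Runoff: B is ranked above A on 11 ballots, A above B on 27.

A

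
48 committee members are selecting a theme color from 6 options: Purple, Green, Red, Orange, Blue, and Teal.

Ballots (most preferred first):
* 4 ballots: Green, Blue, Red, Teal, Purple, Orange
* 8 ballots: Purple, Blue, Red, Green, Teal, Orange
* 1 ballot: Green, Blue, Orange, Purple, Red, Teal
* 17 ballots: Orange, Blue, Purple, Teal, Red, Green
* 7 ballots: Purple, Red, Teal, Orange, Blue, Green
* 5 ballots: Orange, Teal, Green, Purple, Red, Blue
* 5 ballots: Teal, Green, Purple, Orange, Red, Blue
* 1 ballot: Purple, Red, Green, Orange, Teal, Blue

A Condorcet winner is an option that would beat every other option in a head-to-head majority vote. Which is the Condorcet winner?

Purple vs Green: 33–15
Purple vs Red: 44–4
Purple vs Orange: 25–23
Purple vs Blue: 26–22
Purple vs Teal: 34–14
Purple beats every other option.

Purple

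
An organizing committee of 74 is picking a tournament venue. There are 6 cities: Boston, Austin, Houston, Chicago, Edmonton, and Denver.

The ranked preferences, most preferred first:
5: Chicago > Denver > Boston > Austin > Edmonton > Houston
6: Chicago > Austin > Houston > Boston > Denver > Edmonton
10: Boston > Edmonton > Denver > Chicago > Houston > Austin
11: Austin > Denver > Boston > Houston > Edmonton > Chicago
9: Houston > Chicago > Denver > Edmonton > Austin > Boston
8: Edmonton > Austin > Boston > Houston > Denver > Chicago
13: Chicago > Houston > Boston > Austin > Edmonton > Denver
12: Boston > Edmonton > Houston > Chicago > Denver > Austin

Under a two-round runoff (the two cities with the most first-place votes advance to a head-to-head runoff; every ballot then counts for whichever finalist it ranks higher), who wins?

Boston

Round 1 first-place votes: Boston 22, Austin 11, Houston 9, Chicago 24, Edmonton 8, Denver 0. Chicago and Boston advance.
Runoff: Chicago is ranked above Boston on 33 ballots, Boston above Chicago on 41.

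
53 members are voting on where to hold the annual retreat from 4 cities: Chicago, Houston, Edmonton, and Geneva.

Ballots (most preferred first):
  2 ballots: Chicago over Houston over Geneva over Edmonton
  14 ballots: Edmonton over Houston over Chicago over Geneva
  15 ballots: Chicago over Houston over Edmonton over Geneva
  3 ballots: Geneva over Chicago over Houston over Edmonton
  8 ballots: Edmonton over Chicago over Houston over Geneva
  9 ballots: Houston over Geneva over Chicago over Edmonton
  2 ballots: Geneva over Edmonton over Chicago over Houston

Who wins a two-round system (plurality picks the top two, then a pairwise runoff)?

Round 1 first-place votes: Chicago 17, Houston 9, Edmonton 22, Geneva 5. Edmonton and Chicago advance.
Runoff: Edmonton is ranked above Chicago on 24 ballots, Chicago above Edmonton on 29.

Chicago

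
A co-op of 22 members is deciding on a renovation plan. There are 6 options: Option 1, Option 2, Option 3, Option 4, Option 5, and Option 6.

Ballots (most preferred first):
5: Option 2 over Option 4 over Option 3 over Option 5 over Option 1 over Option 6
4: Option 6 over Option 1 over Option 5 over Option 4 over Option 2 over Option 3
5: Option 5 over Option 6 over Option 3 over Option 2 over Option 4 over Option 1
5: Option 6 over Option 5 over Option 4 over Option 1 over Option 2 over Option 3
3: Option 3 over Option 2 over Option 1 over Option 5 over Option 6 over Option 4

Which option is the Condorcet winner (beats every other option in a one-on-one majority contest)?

Option 5

Option 5 vs Option 1: 15–7
Option 5 vs Option 2: 14–8
Option 5 vs Option 3: 14–8
Option 5 vs Option 4: 17–5
Option 5 vs Option 6: 13–9
Option 5 beats every other option.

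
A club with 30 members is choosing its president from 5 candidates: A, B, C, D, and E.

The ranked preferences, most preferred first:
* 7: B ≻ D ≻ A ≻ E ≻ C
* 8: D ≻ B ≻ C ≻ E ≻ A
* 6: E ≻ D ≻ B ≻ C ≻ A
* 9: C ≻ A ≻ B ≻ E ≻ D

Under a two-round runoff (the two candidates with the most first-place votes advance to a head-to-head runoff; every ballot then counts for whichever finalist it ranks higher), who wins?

Round 1 first-place votes: A 0, B 7, C 9, D 8, E 6. C and D advance.
Runoff: C is ranked above D on 9 ballots, D above C on 21.

D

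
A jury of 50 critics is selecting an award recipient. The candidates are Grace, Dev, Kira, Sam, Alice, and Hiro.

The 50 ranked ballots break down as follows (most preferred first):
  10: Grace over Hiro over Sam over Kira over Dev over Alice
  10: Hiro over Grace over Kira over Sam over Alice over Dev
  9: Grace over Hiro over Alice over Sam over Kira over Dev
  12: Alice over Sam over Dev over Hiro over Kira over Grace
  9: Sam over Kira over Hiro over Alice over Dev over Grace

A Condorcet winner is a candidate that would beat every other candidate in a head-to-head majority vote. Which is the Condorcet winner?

Hiro

Hiro vs Grace: 31–19
Hiro vs Dev: 38–12
Hiro vs Kira: 41–9
Hiro vs Sam: 29–21
Hiro vs Alice: 38–12
Hiro beats every other candidate.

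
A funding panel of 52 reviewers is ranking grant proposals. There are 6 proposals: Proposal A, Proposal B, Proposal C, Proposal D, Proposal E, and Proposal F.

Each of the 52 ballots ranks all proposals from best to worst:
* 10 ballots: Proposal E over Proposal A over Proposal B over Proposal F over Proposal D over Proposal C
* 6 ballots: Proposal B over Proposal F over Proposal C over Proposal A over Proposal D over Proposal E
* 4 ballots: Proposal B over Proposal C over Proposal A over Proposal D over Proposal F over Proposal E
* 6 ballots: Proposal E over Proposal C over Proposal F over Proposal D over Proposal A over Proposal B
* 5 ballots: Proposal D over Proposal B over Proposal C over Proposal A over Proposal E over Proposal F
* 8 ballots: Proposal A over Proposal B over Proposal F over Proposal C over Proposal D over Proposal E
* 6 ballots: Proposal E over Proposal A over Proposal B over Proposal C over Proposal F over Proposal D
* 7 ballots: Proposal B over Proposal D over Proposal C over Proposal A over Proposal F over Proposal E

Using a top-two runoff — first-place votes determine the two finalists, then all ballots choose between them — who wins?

Proposal B

Round 1 first-place votes: Proposal A 8, Proposal B 17, Proposal C 0, Proposal D 5, Proposal E 22, Proposal F 0. Proposal E and Proposal B advance.
Runoff: Proposal E is ranked above Proposal B on 22 ballots, Proposal B above Proposal E on 30.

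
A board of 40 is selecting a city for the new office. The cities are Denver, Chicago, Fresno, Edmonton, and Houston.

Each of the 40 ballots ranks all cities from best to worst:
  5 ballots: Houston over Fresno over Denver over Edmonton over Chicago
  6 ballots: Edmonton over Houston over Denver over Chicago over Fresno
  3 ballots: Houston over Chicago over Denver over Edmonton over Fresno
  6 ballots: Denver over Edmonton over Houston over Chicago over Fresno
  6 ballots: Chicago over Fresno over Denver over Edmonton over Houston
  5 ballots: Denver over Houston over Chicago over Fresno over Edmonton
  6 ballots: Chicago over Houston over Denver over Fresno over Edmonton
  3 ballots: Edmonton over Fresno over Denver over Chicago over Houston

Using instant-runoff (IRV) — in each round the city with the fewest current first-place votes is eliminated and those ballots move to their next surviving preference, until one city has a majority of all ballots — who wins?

Denver

Round 1: Denver 11, Chicago 12, Fresno 0, Edmonton 9, Houston 8. Fresno eliminated.
Round 2: Denver 11, Chicago 12, Edmonton 9, Houston 8. Houston eliminated.
Round 3: Denver 16, Chicago 15, Edmonton 9. Edmonton eliminated.
Round 4: Denver 25, Chicago 15. Denver has a majority (≥21).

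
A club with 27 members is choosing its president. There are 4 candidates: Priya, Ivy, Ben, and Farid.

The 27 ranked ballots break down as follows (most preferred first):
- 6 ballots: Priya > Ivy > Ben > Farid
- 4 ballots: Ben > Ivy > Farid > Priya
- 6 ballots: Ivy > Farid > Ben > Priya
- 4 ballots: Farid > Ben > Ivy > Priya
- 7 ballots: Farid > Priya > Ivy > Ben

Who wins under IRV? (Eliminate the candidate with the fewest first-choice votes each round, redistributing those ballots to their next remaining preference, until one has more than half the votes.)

Round 1: Priya 6, Ivy 6, Ben 4, Farid 11. Ben eliminated.
Round 2: Priya 6, Ivy 10, Farid 11. Priya eliminated.
Round 3: Ivy 16, Farid 11. Ivy has a majority (≥14).

Ivy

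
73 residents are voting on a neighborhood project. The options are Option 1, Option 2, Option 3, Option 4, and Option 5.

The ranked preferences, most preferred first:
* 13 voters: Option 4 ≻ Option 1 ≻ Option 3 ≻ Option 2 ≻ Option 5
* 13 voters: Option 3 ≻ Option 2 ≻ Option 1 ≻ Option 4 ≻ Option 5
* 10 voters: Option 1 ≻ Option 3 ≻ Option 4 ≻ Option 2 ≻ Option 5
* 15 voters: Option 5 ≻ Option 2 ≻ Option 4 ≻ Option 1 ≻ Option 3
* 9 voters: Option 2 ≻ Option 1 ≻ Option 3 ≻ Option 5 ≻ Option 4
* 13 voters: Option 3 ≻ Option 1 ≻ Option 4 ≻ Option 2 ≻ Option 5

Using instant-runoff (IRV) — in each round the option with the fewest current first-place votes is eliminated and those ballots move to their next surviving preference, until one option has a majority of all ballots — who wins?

Option 1

Round 1: Option 1 10, Option 2 9, Option 3 26, Option 4 13, Option 5 15. Option 2 eliminated.
Round 2: Option 1 19, Option 3 26, Option 4 13, Option 5 15. Option 4 eliminated.
Round 3: Option 1 32, Option 3 26, Option 5 15. Option 5 eliminated.
Round 4: Option 1 47, Option 3 26. Option 1 has a majority (≥37).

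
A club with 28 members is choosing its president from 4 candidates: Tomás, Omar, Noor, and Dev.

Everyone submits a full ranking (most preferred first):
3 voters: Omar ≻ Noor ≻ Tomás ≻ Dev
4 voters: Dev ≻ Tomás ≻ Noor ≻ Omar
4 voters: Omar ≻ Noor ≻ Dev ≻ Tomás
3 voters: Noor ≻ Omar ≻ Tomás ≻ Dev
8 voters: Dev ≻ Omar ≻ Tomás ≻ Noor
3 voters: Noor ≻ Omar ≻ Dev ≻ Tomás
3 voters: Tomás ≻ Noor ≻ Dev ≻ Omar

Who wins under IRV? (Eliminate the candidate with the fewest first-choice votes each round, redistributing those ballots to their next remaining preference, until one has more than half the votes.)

Round 1: Tomás 3, Omar 7, Noor 6, Dev 12. Tomás eliminated.
Round 2: Omar 7, Noor 9, Dev 12. Omar eliminated.
Round 3: Noor 16, Dev 12. Noor has a majority (≥15).

Noor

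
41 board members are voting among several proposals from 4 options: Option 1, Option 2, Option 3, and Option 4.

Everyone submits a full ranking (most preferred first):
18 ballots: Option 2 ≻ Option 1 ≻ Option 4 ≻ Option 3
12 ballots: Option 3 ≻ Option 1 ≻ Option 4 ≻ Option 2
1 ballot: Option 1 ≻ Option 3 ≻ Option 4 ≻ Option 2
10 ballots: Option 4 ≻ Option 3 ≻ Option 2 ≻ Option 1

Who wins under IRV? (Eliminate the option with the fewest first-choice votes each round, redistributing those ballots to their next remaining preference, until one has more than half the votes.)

Option 3

Round 1: Option 1 1, Option 2 18, Option 3 12, Option 4 10. Option 1 eliminated.
Round 2: Option 2 18, Option 3 13, Option 4 10. Option 4 eliminated.
Round 3: Option 2 18, Option 3 23. Option 3 has a majority (≥21).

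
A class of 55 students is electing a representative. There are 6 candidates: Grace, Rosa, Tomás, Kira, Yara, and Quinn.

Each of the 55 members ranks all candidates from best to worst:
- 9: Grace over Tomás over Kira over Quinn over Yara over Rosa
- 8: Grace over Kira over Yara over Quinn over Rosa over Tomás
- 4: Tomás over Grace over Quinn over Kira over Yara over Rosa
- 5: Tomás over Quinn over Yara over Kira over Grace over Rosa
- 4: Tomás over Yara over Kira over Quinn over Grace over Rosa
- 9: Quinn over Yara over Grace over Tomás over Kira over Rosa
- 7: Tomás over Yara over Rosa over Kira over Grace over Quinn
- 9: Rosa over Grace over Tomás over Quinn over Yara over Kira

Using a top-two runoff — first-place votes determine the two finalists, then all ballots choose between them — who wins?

Grace

Round 1 first-place votes: Grace 17, Rosa 9, Tomás 20, Kira 0, Yara 0, Quinn 9. Tomás and Grace advance.
Runoff: Tomás is ranked above Grace on 20 ballots, Grace above Tomás on 35.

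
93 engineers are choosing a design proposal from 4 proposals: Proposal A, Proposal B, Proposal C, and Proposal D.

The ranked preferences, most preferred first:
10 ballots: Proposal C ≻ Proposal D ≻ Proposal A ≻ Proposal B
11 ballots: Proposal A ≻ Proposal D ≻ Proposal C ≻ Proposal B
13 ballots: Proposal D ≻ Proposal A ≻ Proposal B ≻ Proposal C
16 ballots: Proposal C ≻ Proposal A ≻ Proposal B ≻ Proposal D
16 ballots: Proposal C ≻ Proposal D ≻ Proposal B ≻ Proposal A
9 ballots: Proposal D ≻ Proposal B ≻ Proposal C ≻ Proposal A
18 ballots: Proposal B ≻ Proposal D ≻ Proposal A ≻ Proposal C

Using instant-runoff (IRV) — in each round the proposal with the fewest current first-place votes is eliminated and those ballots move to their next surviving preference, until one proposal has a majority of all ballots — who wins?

Round 1: Proposal A 11, Proposal B 18, Proposal C 42, Proposal D 22. Proposal A eliminated.
Round 2: Proposal B 18, Proposal C 42, Proposal D 33. Proposal B eliminated.
Round 3: Proposal C 42, Proposal D 51. Proposal D has a majority (≥47).

Proposal D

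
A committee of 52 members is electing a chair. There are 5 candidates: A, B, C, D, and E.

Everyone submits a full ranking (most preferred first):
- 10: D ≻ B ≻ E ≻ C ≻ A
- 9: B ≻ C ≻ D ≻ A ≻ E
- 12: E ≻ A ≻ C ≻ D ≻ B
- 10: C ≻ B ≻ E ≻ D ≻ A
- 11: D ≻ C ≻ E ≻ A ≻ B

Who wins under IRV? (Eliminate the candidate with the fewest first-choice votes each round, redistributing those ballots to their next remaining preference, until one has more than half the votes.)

Round 1: A 0, B 9, C 10, D 21, E 12. A eliminated.
Round 2: B 9, C 10, D 21, E 12. B eliminated.
Round 3: C 19, D 21, E 12. E eliminated.
Round 4: C 31, D 21. C has a majority (≥27).

C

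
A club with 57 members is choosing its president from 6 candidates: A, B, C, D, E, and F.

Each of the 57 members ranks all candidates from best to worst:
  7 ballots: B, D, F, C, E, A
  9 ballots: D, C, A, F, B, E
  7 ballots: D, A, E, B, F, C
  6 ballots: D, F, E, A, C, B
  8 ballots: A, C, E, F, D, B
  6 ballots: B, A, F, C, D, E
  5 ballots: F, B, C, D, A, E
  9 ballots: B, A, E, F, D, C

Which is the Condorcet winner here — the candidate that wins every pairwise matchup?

D vs A: 34–23
D vs B: 30–27
D vs C: 38–19
D vs E: 40–17
D vs F: 29–28
D beats every other candidate.

D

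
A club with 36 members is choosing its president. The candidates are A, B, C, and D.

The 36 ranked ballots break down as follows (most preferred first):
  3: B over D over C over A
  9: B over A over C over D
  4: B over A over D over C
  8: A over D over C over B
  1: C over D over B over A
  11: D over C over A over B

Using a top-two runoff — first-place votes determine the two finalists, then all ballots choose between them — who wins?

Round 1 first-place votes: A 8, B 16, C 1, D 11. B and D advance.
Runoff: B is ranked above D on 16 ballots, D above B on 20.

D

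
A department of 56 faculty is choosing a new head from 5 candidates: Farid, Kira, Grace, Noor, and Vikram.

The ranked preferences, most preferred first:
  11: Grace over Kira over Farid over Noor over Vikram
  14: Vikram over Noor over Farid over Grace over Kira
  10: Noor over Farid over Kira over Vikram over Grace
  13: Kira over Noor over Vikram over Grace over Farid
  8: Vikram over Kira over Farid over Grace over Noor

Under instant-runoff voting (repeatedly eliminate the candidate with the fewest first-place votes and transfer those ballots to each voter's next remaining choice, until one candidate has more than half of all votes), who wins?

Kira

Round 1: Farid 0, Kira 13, Grace 11, Noor 10, Vikram 22. Farid eliminated.
Round 2: Kira 13, Grace 11, Noor 10, Vikram 22. Noor eliminated.
Round 3: Kira 23, Grace 11, Vikram 22. Grace eliminated.
Round 4: Kira 34, Vikram 22. Kira has a majority (≥29).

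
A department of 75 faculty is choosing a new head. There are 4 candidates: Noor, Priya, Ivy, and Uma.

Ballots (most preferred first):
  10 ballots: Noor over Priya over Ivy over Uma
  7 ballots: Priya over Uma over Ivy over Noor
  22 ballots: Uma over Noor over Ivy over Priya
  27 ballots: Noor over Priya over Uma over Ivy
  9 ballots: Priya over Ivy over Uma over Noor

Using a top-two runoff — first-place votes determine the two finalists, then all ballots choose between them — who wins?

Uma

Round 1 first-place votes: Noor 37, Priya 16, Ivy 0, Uma 22. Noor and Uma advance.
Runoff: Noor is ranked above Uma on 37 ballots, Uma above Noor on 38.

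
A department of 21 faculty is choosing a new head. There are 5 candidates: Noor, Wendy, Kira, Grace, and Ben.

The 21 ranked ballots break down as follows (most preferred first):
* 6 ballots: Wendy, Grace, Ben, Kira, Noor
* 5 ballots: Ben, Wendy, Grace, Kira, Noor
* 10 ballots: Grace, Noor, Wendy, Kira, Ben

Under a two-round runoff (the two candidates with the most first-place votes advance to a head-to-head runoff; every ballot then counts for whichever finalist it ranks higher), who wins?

Wendy

Round 1 first-place votes: Noor 0, Wendy 6, Kira 0, Grace 10, Ben 5. Grace and Wendy advance.
Runoff: Grace is ranked above Wendy on 10 ballots, Wendy above Grace on 11.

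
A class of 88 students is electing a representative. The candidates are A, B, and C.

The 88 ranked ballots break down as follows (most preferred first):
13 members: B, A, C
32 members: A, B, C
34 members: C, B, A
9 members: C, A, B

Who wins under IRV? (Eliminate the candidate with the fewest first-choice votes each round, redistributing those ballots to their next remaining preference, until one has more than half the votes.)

A

Round 1: A 32, B 13, C 43. B eliminated.
Round 2: A 45, C 43. A has a majority (≥45).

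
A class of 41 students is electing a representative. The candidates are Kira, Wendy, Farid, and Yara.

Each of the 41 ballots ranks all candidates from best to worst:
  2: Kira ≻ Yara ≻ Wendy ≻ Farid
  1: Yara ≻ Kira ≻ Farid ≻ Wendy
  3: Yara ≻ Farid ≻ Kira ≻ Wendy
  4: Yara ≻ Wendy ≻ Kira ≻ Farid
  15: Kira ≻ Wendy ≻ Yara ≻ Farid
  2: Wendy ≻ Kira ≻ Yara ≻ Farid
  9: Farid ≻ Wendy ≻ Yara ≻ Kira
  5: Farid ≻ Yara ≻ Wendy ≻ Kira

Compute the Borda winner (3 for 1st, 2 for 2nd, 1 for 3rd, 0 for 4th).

Kira: 2×3 + 1×2 + 3×1 + 4×1 + 15×3 + 2×2 + 9×0 + 5×0 = 64
Wendy: 2×1 + 1×0 + 3×0 + 4×2 + 15×2 + 2×3 + 9×2 + 5×1 = 69
Farid: 2×0 + 1×1 + 3×2 + 4×0 + 15×0 + 2×0 + 9×3 + 5×3 = 49
Yara: 2×2 + 1×3 + 3×3 + 4×3 + 15×1 + 2×1 + 9×1 + 5×2 = 64

Wendy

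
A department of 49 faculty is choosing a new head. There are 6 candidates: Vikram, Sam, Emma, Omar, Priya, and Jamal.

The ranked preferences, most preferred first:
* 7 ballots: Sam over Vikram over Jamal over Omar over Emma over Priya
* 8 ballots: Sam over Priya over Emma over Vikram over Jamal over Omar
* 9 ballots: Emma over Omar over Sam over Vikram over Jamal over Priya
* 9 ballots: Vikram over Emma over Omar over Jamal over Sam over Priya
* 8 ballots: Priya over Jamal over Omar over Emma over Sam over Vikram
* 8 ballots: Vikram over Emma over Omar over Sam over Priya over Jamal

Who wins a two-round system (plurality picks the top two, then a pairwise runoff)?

Sam

Round 1 first-place votes: Vikram 17, Sam 15, Emma 9, Omar 0, Priya 8, Jamal 0. Vikram and Sam advance.
Runoff: Vikram is ranked above Sam on 17 ballots, Sam above Vikram on 32.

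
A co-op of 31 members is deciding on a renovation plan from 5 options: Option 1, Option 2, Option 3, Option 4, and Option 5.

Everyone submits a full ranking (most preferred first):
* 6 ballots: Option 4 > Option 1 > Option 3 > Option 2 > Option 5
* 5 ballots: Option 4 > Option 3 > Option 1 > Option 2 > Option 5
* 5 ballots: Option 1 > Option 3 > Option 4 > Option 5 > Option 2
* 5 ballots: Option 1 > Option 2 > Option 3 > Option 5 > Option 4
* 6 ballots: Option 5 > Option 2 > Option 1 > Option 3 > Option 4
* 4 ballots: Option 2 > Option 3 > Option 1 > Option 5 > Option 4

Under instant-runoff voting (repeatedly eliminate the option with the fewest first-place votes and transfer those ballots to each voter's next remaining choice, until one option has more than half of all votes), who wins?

Round 1: Option 1 10, Option 2 4, Option 3 0, Option 4 11, Option 5 6. Option 3 eliminated.
Round 2: Option 1 10, Option 2 4, Option 4 11, Option 5 6. Option 2 eliminated.
Round 3: Option 1 14, Option 4 11, Option 5 6. Option 5 eliminated.
Round 4: Option 1 20, Option 4 11. Option 1 has a majority (≥16).

Option 1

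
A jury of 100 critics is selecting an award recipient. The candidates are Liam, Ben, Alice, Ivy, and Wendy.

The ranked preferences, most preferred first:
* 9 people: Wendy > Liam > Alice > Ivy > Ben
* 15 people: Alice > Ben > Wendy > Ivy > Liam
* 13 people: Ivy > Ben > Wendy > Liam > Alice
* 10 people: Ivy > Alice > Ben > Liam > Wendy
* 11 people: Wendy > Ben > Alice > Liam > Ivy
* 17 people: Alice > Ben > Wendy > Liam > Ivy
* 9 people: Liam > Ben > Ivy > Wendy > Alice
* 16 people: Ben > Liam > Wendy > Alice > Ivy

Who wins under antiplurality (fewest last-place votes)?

Ben

Last-place votes: Liam 15, Ben 9, Alice 22, Ivy 44, Wendy 10.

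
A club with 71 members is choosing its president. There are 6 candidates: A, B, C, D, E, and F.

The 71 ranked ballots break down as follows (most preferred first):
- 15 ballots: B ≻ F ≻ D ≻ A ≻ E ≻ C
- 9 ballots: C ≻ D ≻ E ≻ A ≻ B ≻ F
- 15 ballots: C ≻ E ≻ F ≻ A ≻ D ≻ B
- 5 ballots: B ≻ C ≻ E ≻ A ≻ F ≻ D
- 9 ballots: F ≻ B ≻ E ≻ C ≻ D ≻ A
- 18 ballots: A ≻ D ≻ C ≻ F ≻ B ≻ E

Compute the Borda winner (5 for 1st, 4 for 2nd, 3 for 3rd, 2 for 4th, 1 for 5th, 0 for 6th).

C

A: 15×2 + 9×2 + 15×2 + 5×2 + 9×0 + 18×5 = 178
B: 15×5 + 9×1 + 15×0 + 5×5 + 9×4 + 18×1 = 163
C: 15×0 + 9×5 + 15×5 + 5×4 + 9×2 + 18×3 = 212
D: 15×3 + 9×4 + 15×1 + 5×0 + 9×1 + 18×4 = 177
E: 15×1 + 9×3 + 15×4 + 5×3 + 9×3 + 18×0 = 144
F: 15×4 + 9×0 + 15×3 + 5×1 + 9×5 + 18×2 = 191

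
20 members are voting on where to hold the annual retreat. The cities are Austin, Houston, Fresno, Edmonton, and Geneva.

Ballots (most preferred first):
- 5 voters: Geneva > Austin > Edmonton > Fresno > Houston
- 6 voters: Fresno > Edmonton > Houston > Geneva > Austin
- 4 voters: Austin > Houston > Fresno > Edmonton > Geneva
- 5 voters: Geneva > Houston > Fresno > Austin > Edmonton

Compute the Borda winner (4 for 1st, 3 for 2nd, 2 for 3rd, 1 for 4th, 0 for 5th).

Austin: 5×3 + 6×0 + 4×4 + 5×1 = 36
Houston: 5×0 + 6×2 + 4×3 + 5×3 = 39
Fresno: 5×1 + 6×4 + 4×2 + 5×2 = 47
Edmonton: 5×2 + 6×3 + 4×1 + 5×0 = 32
Geneva: 5×4 + 6×1 + 4×0 + 5×4 = 46

Fresno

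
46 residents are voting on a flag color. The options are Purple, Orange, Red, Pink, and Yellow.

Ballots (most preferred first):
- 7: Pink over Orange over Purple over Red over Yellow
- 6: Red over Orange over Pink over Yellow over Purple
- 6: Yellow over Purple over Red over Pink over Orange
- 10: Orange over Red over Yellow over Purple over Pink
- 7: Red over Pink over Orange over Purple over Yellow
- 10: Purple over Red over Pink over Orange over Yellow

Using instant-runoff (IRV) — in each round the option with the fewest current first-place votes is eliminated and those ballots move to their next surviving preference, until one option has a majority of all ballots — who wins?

Orange

Round 1: Purple 10, Orange 10, Red 13, Pink 7, Yellow 6. Yellow eliminated.
Round 2: Purple 16, Orange 10, Red 13, Pink 7. Pink eliminated.
Round 3: Purple 16, Orange 17, Red 13. Red eliminated.
Round 4: Purple 16, Orange 30. Orange has a majority (≥24).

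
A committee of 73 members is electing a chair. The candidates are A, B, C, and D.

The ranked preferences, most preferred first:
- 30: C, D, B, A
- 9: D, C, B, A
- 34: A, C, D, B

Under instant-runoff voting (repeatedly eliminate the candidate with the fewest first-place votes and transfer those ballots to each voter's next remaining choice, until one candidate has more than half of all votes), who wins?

Round 1: A 34, B 0, C 30, D 9. B eliminated.
Round 2: A 34, C 30, D 9. D eliminated.
Round 3: A 34, C 39. C has a majority (≥37).

C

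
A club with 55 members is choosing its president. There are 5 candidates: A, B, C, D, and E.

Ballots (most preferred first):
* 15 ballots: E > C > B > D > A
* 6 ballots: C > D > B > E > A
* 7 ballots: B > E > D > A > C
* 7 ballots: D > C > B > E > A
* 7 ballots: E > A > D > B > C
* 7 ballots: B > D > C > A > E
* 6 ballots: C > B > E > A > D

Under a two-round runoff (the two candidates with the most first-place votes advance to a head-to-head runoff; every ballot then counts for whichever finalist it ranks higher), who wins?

Round 1 first-place votes: A 0, B 14, C 12, D 7, E 22. E and B advance.
Runoff: E is ranked above B on 22 ballots, B above E on 33.

B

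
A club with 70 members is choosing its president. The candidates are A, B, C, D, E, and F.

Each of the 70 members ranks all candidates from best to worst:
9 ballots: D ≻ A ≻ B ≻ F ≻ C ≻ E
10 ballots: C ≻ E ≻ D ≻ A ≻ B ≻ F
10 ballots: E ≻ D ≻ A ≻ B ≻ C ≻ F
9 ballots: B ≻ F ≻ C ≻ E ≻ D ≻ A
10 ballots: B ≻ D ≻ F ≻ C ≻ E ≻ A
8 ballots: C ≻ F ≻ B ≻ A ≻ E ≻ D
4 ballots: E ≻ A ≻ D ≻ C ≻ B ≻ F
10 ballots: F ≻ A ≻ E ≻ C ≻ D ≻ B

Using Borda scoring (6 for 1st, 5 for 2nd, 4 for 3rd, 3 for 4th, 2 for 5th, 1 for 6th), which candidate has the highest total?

A: 9×5 + 10×3 + 10×4 + 9×1 + 10×1 + 8×3 + 4×5 + 10×5 = 228
B: 9×4 + 10×2 + 10×3 + 9×6 + 10×6 + 8×4 + 4×2 + 10×1 = 250
C: 9×2 + 10×6 + 10×2 + 9×4 + 10×3 + 8×6 + 4×3 + 10×3 = 254
D: 9×6 + 10×4 + 10×5 + 9×2 + 10×5 + 8×1 + 4×4 + 10×2 = 256
E: 9×1 + 10×5 + 10×6 + 9×3 + 10×2 + 8×2 + 4×6 + 10×4 = 246
F: 9×3 + 10×1 + 10×1 + 9×5 + 10×4 + 8×5 + 4×1 + 10×6 = 236

D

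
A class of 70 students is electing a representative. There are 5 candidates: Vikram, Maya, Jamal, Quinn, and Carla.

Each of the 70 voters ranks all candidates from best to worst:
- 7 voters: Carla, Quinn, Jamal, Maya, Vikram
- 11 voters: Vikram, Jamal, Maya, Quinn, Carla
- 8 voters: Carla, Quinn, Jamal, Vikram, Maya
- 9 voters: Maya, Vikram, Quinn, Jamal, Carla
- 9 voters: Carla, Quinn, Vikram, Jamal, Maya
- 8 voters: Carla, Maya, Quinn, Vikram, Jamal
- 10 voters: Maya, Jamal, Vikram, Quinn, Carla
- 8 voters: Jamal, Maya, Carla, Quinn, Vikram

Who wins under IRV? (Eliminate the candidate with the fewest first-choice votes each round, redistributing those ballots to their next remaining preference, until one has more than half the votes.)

Maya

Round 1: Vikram 11, Maya 19, Jamal 8, Quinn 0, Carla 32. Quinn eliminated.
Round 2: Vikram 11, Maya 19, Jamal 8, Carla 32. Jamal eliminated.
Round 3: Vikram 11, Maya 27, Carla 32. Vikram eliminated.
Round 4: Maya 38, Carla 32. Maya has a majority (≥36).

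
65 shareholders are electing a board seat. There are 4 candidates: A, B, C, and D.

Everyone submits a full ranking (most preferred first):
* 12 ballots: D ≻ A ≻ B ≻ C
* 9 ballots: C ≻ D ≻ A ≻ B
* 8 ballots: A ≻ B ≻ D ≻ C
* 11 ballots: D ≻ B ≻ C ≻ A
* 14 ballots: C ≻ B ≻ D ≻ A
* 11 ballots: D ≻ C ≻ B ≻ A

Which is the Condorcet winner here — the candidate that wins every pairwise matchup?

D vs A: 57–8
D vs B: 43–22
D vs C: 42–23
D beats every other candidate.

D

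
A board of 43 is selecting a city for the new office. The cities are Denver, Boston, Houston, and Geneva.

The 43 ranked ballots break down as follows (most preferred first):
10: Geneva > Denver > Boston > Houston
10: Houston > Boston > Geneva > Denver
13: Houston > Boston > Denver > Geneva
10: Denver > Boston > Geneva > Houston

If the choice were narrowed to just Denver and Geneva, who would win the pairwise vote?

Denver is ranked above Geneva on 23 ballots; Geneva above Denver on 20.

Denver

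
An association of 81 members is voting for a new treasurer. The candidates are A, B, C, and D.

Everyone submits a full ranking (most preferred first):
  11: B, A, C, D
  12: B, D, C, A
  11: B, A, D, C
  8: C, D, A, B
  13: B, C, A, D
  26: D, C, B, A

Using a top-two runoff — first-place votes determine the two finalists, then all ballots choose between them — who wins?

B

Round 1 first-place votes: A 0, B 47, C 8, D 26. B and D advance.
Runoff: B is ranked above D on 47 ballots, D above B on 34.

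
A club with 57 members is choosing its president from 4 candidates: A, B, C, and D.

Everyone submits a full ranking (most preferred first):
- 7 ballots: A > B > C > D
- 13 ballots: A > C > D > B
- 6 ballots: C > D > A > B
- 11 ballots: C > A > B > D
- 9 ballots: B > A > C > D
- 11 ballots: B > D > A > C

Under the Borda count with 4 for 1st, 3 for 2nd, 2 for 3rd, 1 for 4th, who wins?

A: 7×4 + 13×4 + 6×2 + 11×3 + 9×3 + 11×2 = 174
B: 7×3 + 13×1 + 6×1 + 11×2 + 9×4 + 11×4 = 142
C: 7×2 + 13×3 + 6×4 + 11×4 + 9×2 + 11×1 = 150
D: 7×1 + 13×2 + 6×3 + 11×1 + 9×1 + 11×3 = 104

A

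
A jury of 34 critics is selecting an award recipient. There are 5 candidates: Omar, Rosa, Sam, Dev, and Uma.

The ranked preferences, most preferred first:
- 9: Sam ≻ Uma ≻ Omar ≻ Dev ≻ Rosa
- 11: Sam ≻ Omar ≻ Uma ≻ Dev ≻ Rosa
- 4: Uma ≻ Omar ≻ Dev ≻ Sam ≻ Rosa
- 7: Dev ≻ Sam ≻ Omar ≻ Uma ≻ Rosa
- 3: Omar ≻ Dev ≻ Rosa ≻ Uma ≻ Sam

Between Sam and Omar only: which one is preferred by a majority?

Sam is ranked above Omar on 27 ballots; Omar above Sam on 7.

Sam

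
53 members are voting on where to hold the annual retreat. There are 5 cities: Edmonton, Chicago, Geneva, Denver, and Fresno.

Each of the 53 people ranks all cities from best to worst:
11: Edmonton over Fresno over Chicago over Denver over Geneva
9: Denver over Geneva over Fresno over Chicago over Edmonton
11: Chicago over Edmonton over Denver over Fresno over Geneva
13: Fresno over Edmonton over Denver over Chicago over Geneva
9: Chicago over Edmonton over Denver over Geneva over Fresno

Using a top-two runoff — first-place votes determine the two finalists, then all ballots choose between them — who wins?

Round 1 first-place votes: Edmonton 11, Chicago 20, Geneva 0, Denver 9, Fresno 13. Chicago and Fresno advance.
Runoff: Chicago is ranked above Fresno on 20 ballots, Fresno above Chicago on 33.

Fresno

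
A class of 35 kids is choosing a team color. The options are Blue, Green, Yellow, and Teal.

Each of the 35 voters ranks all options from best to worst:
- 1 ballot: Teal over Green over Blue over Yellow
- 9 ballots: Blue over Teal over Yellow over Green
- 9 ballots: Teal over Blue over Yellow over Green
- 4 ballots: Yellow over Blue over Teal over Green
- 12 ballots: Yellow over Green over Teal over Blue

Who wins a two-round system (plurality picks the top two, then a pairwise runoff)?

Round 1 first-place votes: Blue 9, Green 0, Yellow 16, Teal 10. Yellow and Teal advance.
Runoff: Yellow is ranked above Teal on 16 ballots, Teal above Yellow on 19.

Teal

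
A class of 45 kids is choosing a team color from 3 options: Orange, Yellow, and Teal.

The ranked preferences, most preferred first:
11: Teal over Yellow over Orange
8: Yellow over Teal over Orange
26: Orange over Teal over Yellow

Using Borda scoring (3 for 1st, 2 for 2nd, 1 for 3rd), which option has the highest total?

Teal

Orange: 11×1 + 8×1 + 26×3 = 97
Yellow: 11×2 + 8×3 + 26×1 = 72
Teal: 11×3 + 8×2 + 26×2 = 101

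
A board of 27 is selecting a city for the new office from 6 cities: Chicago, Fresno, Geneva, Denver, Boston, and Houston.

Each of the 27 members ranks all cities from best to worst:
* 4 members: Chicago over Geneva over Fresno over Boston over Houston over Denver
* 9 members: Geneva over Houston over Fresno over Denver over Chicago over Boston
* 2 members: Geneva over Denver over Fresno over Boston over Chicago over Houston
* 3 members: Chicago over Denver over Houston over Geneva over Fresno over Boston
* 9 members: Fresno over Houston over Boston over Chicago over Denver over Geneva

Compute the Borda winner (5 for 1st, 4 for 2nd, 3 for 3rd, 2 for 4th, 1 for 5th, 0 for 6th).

Fresno

Chicago: 4×5 + 9×1 + 2×1 + 3×5 + 9×2 = 64
Fresno: 4×3 + 9×3 + 2×3 + 3×1 + 9×5 = 93
Geneva: 4×4 + 9×5 + 2×5 + 3×2 + 9×0 = 77
Denver: 4×0 + 9×2 + 2×4 + 3×4 + 9×1 = 47
Boston: 4×2 + 9×0 + 2×2 + 3×0 + 9×3 = 39
Houston: 4×1 + 9×4 + 2×0 + 3×3 + 9×4 = 85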